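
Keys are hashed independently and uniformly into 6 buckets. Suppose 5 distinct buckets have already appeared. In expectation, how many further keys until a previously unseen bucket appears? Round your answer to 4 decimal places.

6.0000

Each key yields a new bucket with probability (6-5)/6 = 1/6, so the wait is geometric with mean 6/1.
E = 6/1 = 6.00000.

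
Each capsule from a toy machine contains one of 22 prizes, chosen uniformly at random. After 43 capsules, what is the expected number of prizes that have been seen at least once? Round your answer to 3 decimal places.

19.024

For each prize, P(seen in 43 capsules) = 1 - (21/22)^43 = 0.8647.
By linearity of expectation, E[distinct seen] = 22·(1 - (21/22)^43) = 19.0237.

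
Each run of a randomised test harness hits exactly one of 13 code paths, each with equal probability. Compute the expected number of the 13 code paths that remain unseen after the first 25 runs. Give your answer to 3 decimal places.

For each code path, P(unseen after 25) = (12/13)^25 = 0.1352.
By linearity of expectation, E[unseen] = 13·(12/13)^25 = 1.7575.

1.757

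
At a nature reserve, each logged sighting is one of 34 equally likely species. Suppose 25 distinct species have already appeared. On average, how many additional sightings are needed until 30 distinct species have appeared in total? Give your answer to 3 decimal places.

25.352

From k distinct to k+1 distinct takes on average 34/(34-k) sightings.
Sum over k = 25,...,29: E = 34/9 + 34/8 + 34/7 + 34/6 + 34/5 = 25.3516.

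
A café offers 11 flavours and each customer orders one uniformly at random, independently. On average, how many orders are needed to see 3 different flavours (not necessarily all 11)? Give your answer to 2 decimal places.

Going from k to k+1 distinct takes a geometric number of orders with mean 11/(11-k).
Sum over k = 0,...,2: E = 11/11 + 11/10 + 11/9 = 3.322.

3.32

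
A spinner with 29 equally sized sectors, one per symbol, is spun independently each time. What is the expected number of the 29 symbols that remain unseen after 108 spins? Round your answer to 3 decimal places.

For each symbol, P(unseen after 108) = (28/29)^108 = 0.0226.
By linearity of expectation, E[unseen] = 29·(28/29)^108 = 0.6554.

0.655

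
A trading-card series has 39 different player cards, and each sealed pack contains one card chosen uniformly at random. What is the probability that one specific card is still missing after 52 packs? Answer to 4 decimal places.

0.2591

On each pack the fixed card fails to appear with probability 38/39.
P(still missing after 52) = (38/39)^52 = 0.25905.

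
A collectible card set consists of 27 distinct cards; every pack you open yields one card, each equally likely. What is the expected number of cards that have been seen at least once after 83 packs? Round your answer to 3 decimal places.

For each card, P(seen in 83 packs) = 1 - (26/27)^83 = 0.9564.
By linearity of expectation, E[distinct seen] = 27·(1 - (26/27)^83) = 25.8225.

25.823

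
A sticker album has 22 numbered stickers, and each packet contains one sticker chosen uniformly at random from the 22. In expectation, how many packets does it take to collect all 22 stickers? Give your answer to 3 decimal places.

81.198

The wait to go from k to k+1 distinct stickers is geometric with mean 22/(22-k).
E[T] = 22/22 + 22/21 + 22/20 + ... + 22/2 + 22/1 = 22·H_{22}.
H_{22} = 3.6908, so E[T] = 81.1979.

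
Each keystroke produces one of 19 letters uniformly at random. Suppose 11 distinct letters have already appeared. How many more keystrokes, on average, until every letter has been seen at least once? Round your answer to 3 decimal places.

51.639

The wait to go from k to k+1 distinct letters is geometric with mean 19/(19-k).
Sum over k = 11,...,18: E = 19/8 + 19/7 + 19/6 + ... + 19/2 + 19/1 = 51.6393.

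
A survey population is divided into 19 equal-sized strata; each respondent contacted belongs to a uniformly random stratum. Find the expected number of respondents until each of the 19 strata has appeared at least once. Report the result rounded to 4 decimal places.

After k distinct strata have appeared, the next respondent gives a new one with probability (19-k)/19, so the expected wait for the (k+1)-th is 19/(19-k).
E[T] = 19/19 + 19/18 + 19/17 + ... + 19/2 + 19/1 = 19·H_{19}.
H_{19} = 3.54774, so E[T] = 67.40705.

67.4071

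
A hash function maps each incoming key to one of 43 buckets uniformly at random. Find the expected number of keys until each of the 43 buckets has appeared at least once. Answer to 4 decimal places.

Split into phases: going from k distinct to k+1 distinct takes on average 43/(43-k) keys.
E[T] = 43/43 + 43/42 + 43/41 + ... + 43/2 + 43/1 = 43·H_{43}.
H_{43} = 4.35000, so E[T] = 187.04994.

187.0499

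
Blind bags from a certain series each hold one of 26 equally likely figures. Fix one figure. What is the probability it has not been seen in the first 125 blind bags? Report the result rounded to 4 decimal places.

0.0074

Each blind bag misses the fixed figure with probability (26-1)/26 = 25/26, independently.
P(still missing after 125) = (25/26)^125 = 0.00743.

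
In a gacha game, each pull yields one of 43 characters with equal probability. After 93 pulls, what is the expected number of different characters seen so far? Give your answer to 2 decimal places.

For each character, P(seen in 93 pulls) = 1 - (42/43)^93 = 0.888.
By linearity of expectation, E[distinct seen] = 43·(1 - (42/43)^93) = 38.180.

38.18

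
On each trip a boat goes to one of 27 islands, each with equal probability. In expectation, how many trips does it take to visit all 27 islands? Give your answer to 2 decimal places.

105.07

The wait to go from k to k+1 distinct islands is geometric with mean 27/(27-k).
E[T] = 27/27 + 27/26 + 27/25 + ... + 27/2 + 27/1 = 27·H_{27}.
H_{27} = 3.891, so E[T] = 105.069.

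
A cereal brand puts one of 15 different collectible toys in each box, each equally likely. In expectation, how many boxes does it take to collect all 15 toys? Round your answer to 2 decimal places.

The wait to go from k to k+1 distinct toys is geometric with mean 15/(15-k).
E[T] = 15/15 + 15/14 + 15/13 + ... + 15/2 + 15/1 = 15·H_{15}.
H_{15} = 3.318, so E[T] = 49.773.

49.77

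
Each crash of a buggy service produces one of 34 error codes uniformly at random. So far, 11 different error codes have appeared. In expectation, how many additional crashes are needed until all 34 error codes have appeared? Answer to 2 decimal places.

126.97

The wait to go from k to k+1 distinct error codes is geometric with mean 34/(34-k).
Sum over k = 11,...,33: E = 34/23 + 34/22 + 34/21 + ... + 34/2 + 34/1 = 126.966.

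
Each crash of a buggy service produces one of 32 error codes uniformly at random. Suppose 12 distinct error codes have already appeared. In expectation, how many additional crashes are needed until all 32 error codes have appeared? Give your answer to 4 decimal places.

115.1277

With k distinct error codes already seen, the next new one takes an expected 32/(32-k) crashes.
Sum over k = 12,...,31: E = 32/20 + 32/19 + 32/18 + ... + 32/2 + 32/1 = 115.12767.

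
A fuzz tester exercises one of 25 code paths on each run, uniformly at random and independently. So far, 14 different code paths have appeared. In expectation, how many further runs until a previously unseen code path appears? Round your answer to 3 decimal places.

Each run yields a new code path with probability (25-14)/25 = 11/25, so the wait is geometric with mean 25/11.
E = 25/11 = 2.2727.

2.273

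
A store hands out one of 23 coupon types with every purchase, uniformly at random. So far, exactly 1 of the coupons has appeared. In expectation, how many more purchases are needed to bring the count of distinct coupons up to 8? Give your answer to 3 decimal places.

From k distinct to k+1 distinct takes on average 23/(23-k) purchases.
Sum over k = 1,...,7: E = 23/22 + 23/21 + 23/20 + ... + 23/17 + 23/16 = 8.5694.

8.569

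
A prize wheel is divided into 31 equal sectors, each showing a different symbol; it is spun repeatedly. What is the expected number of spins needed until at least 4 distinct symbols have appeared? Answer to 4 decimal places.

4.2094

Going from k to k+1 distinct takes a geometric number of spins with mean 31/(31-k).
Sum over k = 0,...,3: E = 31/31 + 31/30 + 31/29 + 31/28 = 4.20944.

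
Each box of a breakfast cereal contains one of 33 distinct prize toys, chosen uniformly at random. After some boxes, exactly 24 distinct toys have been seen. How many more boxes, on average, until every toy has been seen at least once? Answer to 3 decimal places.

With k distinct toys already seen, the next new one takes an expected 33/(33-k) boxes.
Sum over k = 24,...,32: E = 33/9 + 33/8 + 33/7 + ... + 33/2 + 33/1 = 93.3560.

93.356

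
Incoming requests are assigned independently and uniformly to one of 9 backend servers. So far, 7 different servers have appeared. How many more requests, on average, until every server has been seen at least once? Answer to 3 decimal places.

13.500

The wait to go from k to k+1 distinct servers is geometric with mean 9/(9-k).
Sum over k = 7,...,8: E = 9/2 + 9/1 = 13.5000.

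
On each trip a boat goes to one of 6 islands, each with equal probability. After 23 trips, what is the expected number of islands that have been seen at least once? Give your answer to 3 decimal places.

For each island, P(seen in 23 trips) = 1 - (5/6)^23 = 0.9849.
By linearity of expectation, E[distinct seen] = 6·(1 - (5/6)^23) = 5.9094.

5.909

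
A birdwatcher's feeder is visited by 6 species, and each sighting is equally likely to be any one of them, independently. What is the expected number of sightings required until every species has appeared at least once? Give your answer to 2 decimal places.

14.70

The wait to go from k to k+1 distinct species is geometric with mean 6/(6-k).
E[T] = 6/6 + 6/5 + 6/4 + 6/3 + 6/2 + 6/1 = 6·H_{6}.
H_{6} = 2.450, so E[T] = 14.700.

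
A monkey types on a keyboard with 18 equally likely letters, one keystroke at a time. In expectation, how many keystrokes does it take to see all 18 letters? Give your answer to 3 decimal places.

62.912

The wait to go from k to k+1 distinct letters is geometric with mean 18/(18-k).
E[T] = 18/18 + 18/17 + 18/16 + ... + 18/2 + 18/1 = 18·H_{18}.
H_{18} = 3.4951, so E[T] = 62.9119.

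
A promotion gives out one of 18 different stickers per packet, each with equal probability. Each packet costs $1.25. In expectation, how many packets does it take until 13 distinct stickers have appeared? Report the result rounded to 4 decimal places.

Going from k to k+1 distinct takes a geometric number of packets with mean 18/(18-k).
Sum over k = 0,...,12: E = 18/18 + 18/17 + 18/16 + ... + 18/7 + 18/6 = 21.81195.

21.8119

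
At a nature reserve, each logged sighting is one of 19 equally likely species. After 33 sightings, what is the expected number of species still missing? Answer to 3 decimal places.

For each species, P(unseen after 33) = (18/19)^33 = 0.1679.
By linearity of expectation, E[unseen] = 19·(18/19)^33 = 3.1906.

3.191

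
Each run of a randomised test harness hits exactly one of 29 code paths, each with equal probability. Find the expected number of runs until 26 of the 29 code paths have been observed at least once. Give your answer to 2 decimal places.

61.72

Going from k to k+1 distinct takes a geometric number of runs with mean 29/(29-k).
Sum over k = 0,...,25: E = 29/29 + 29/28 + 29/27 + ... + 29/5 + 29/4 = 61.721.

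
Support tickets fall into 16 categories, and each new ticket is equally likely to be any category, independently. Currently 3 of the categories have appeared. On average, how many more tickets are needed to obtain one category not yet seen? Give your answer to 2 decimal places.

The number of tickets until the next new category is geometric with success probability 13/16, so its mean is 16/13.
E = 16/13 = 1.231.

1.23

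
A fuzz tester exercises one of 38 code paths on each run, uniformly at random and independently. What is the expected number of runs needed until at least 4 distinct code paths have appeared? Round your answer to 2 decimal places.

4.17

Going from k to k+1 distinct takes a geometric number of runs with mean 38/(38-k).
Sum over k = 0,...,3: E = 38/38 + 38/37 + 38/36 + 38/35 = 4.168.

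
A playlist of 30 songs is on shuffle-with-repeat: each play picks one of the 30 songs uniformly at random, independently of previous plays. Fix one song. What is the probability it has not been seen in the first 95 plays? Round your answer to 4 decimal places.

On each play the fixed song fails to appear with probability 29/30.
P(still missing after 95) = (29/30)^95 = 0.03993.

0.0399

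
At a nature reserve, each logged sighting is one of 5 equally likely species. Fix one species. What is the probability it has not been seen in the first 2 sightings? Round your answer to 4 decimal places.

0.6400

On each sighting the fixed species fails to appear with probability 4/5.
P(still missing after 2) = (4/5)^2 = 0.64000.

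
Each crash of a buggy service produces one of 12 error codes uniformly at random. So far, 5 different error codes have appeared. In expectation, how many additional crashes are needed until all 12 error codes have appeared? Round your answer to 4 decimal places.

From k distinct to k+1 distinct takes on average 12/(12-k) crashes.
Sum over k = 5,...,11: E = 12/7 + 12/6 + 12/5 + ... + 12/2 + 12/1 = 31.11429.

31.1143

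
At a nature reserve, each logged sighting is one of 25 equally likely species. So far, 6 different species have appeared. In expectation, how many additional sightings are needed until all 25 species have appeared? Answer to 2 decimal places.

With k distinct species already seen, the next new one takes an expected 25/(25-k) sightings.
Sum over k = 6,...,24: E = 25/19 + 25/18 + 25/17 + ... + 25/2 + 25/1 = 88.693.

88.69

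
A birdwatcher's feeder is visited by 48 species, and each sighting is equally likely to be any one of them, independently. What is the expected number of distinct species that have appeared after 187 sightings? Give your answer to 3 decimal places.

For each species, P(seen in 187 sightings) = 1 - (47/48)^187 = 0.9805.
By linearity of expectation, E[distinct seen] = 48·(1 - (47/48)^187) = 47.0637.

47.064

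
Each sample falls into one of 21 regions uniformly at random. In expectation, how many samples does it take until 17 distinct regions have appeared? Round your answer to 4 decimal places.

32.8025

With k distinct regions already seen, the next new one arrives after an expected 21/(21-k) samples.
Sum over k = 0,...,16: E = 21/21 + 21/20 + 21/19 + ... + 21/6 + 21/5 = 32.80253.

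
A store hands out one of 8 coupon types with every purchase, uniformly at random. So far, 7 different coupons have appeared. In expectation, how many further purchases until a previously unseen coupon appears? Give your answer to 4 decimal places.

Each purchase yields a new coupon with probability (8-7)/8 = 1/8, so the wait is geometric with mean 8/1.
E = 8/1 = 8.00000.

8.0000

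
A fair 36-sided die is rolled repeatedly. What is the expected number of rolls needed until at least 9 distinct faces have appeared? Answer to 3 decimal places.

10.192

With k distinct faces already seen, the next new one arrives after an expected 36/(36-k) rolls.
Sum over k = 0,...,8: E = 36/36 + 36/35 + 36/34 + ... + 36/29 + 36/28 = 10.1917.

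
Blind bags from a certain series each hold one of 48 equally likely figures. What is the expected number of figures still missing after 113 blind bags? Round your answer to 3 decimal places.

For each figure, P(unseen after 113) = (47/48)^113 = 0.0926.
By linearity of expectation, E[unseen] = 48·(47/48)^113 = 4.4467.

4.447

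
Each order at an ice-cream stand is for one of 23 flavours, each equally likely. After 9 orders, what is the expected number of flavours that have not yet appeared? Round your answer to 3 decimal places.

For each flavour, P(unseen after 9) = (22/23)^9 = 0.6703.
By linearity of expectation, E[unseen] = 23·(22/23)^9 = 15.4163.

15.416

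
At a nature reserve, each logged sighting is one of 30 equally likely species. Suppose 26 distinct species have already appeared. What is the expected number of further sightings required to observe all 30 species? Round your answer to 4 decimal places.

The wait to go from k to k+1 distinct species is geometric with mean 30/(30-k).
Sum over k = 26,...,29: E = 30/4 + 30/3 + 30/2 + 30/1 = 62.50000.

62.5000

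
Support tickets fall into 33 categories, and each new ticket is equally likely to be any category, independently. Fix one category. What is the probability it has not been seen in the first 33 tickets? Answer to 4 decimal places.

Each ticket misses the fixed category with probability (33-1)/33 = 32/33, independently.
P(still missing after 33) = (32/33)^33 = 0.36223.

0.3622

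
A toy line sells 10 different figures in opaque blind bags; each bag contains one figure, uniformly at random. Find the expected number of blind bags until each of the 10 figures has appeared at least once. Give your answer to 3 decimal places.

29.290

The wait to go from k to k+1 distinct figures is geometric with mean 10/(10-k).
E[T] = 10/10 + 10/9 + 10/8 + ... + 10/2 + 10/1 = 10·H_{10}.
H_{10} = 2.9290, so E[T] = 29.2897.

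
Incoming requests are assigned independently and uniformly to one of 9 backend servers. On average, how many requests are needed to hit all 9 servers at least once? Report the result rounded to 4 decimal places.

25.4607

After k distinct servers have appeared, the next request gives a new one with probability (9-k)/9, so the expected wait for the (k+1)-th is 9/(9-k).
E[T] = 9/9 + 9/8 + 9/7 + ... + 9/2 + 9/1 = 9·H_{9}.
H_{9} = 2.82897, so E[T] = 25.46071.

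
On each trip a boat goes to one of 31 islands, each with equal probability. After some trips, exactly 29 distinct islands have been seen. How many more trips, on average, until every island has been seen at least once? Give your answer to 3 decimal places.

46.500

From k distinct to k+1 distinct takes on average 31/(31-k) trips.
Sum over k = 29,...,30: E = 31/2 + 31/1 = 46.5000.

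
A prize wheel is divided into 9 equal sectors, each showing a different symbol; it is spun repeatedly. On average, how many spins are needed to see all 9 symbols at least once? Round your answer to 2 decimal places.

25.46

The wait to go from k to k+1 distinct symbols is geometric with mean 9/(9-k).
E[T] = 9/9 + 9/8 + 9/7 + ... + 9/2 + 9/1 = 9·H_{9}.
H_{9} = 2.829, so E[T] = 25.461.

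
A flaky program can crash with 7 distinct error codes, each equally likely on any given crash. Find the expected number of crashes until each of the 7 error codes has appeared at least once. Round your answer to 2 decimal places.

18.15

The wait to go from k to k+1 distinct error codes is geometric with mean 7/(7-k).
E[T] = 7/7 + 7/6 + 7/5 + ... + 7/2 + 7/1 = 7·H_{7}.
H_{7} = 2.593, so E[T] = 18.150.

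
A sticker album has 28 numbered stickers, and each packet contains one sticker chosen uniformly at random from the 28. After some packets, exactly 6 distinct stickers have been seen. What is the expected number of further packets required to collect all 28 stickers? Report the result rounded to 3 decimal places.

103.343

From k distinct to k+1 distinct takes on average 28/(28-k) packets.
Sum over k = 6,...,27: E = 28/22 + 28/21 + 28/20 + ... + 28/2 + 28/1 = 103.3428.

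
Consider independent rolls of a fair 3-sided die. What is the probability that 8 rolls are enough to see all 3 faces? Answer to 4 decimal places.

By inclusion–exclusion over which faces are missing,
P(all seen) = Σ_{j=0}^{3} (-1)^j C(3,j)((3-j)/3)^8
= 1.00000 - 0.11706 + 0.00046 - 0.00000
= 0.88340.

0.8834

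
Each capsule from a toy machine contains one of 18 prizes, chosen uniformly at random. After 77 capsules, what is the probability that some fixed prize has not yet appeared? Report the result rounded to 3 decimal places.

0.012

On each capsule the fixed prize fails to appear with probability 17/18.
P(still missing after 77) = (17/18)^77 = 0.0123.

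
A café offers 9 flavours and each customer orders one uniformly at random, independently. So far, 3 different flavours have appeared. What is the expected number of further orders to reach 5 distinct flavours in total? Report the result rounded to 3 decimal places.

3.300

From k distinct to k+1 distinct takes on average 9/(9-k) orders.
Sum over k = 3,...,4: E = 9/6 + 9/5 = 3.3000.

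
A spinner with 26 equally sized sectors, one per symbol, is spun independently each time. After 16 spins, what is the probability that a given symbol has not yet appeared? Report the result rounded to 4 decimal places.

0.5339

On each spin the fixed symbol fails to appear with probability 25/26.
P(still missing after 16) = (25/26)^16 = 0.53391.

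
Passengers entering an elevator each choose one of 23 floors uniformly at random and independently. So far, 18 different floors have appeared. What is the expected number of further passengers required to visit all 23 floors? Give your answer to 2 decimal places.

The wait to go from k to k+1 distinct floors is geometric with mean 23/(23-k).
Sum over k = 18,...,22: E = 23/5 + 23/4 + 23/3 + 23/2 + 23/1 = 52.517.

52.52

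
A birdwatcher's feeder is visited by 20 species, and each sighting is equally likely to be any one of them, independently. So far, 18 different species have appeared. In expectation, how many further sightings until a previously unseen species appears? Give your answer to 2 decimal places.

Each sighting yields a new species with probability (20-18)/20 = 2/20, so the wait is geometric with mean 20/2.
E = 20/2 = 10.000.

10.00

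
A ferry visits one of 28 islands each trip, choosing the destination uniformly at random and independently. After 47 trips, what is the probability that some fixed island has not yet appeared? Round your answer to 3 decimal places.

0.181

On each trip the fixed island fails to appear with probability 27/28.
P(still missing after 47) = (27/28)^47 = 0.1810.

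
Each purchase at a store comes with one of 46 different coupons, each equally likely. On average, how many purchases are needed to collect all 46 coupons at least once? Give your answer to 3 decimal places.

After k distinct coupons have appeared, the next purchase gives a new one with probability (46-k)/46, so the expected wait for the (k+1)-th is 46/(46-k).
E[T] = 46/46 + 46/45 + 46/44 + ... + 46/2 + 46/1 = 46·H_{46}.
H_{46} = 4.4167, so E[T] = 203.1676.

203.168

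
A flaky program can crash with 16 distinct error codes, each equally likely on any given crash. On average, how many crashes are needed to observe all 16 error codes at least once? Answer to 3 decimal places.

54.092

After k distinct error codes have appeared, the next crash gives a new one with probability (16-k)/16, so the expected wait for the (k+1)-th is 16/(16-k).
E[T] = 16/16 + 16/15 + 16/14 + ... + 16/2 + 16/1 = 16·H_{16}.
H_{16} = 3.3807, so E[T] = 54.0917.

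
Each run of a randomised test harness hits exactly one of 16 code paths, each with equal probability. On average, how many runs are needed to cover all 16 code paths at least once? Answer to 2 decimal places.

Split into phases: going from k distinct to k+1 distinct takes on average 16/(16-k) runs.
E[T] = 16/16 + 16/15 + 16/14 + ... + 16/2 + 16/1 = 16·H_{16}.
H_{16} = 3.381, so E[T] = 54.092.

54.09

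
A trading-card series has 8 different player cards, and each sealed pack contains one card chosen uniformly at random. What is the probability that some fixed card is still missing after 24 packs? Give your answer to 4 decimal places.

Each pack misses the fixed card with probability (8-1)/8 = 7/8, independently.
P(still missing after 24) = (7/8)^24 = 0.04057.

0.0406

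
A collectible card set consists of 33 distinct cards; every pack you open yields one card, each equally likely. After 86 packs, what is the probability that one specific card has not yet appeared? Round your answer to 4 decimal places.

Each pack misses the fixed card with probability (33-1)/33 = 32/33, independently.
P(still missing after 86) = (32/33)^86 = 0.07091.

0.0709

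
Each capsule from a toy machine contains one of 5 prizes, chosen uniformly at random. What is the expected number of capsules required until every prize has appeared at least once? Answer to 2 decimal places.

The wait to go from k to k+1 distinct prizes is geometric with mean 5/(5-k).
E[T] = 5/5 + 5/4 + 5/3 + 5/2 + 5/1 = 5·H_{5}.
H_{5} = 2.283, so E[T] = 11.417.

11.42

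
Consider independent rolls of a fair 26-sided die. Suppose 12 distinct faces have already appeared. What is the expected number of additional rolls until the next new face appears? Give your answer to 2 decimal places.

1.86

The number of rolls until the next new face is geometric with success probability 14/26, so its mean is 26/14.
E = 26/14 = 1.857.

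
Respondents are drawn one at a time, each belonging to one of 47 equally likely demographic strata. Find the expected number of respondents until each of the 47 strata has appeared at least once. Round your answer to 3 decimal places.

Split into phases: going from k distinct to k+1 distinct takes on average 47/(47-k) respondents.
E[T] = 47/47 + 47/46 + 47/45 + ... + 47/2 + 47/1 = 47·H_{47}.
H_{47} = 4.4380, so E[T] = 208.5843.

208.584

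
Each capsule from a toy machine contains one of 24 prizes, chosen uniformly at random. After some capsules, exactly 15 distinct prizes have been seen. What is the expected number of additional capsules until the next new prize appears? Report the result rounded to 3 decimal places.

Each capsule yields a new prize with probability (24-15)/24 = 9/24, so the wait is geometric with mean 24/9.
E = 24/9 = 2.6667.

2.667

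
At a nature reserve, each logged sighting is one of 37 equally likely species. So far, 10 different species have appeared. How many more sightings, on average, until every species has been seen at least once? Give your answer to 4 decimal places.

With k distinct species already seen, the next new one takes an expected 37/(37-k) sightings.
Sum over k = 10,...,36: E = 37/27 + 37/26 + 37/25 + ... + 37/2 + 37/1 = 143.98390.

143.9839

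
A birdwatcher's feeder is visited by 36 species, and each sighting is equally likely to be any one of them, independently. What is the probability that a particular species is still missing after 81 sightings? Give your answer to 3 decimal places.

On each sighting the fixed species fails to appear with probability 35/36.
P(still missing after 81) = (35/36)^81 = 0.1021.

0.102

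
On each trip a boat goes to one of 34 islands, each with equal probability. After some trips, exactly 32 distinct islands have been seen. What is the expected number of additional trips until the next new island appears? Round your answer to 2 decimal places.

17.00

The number of trips until the next new island is geometric with success probability 2/34, so its mean is 34/2.
E = 34/2 = 17.000.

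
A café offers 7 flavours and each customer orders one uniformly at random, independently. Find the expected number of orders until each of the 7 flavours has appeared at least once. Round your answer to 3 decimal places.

18.150

The wait to go from k to k+1 distinct flavours is geometric with mean 7/(7-k).
E[T] = 7/7 + 7/6 + 7/5 + ... + 7/2 + 7/1 = 7·H_{7}.
H_{7} = 2.5929, so E[T] = 18.1500.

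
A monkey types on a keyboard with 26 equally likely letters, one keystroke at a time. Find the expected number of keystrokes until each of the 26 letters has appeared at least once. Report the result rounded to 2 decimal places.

100.21

After k distinct letters have appeared, the next keystroke gives a new one with probability (26-k)/26, so the expected wait for the (k+1)-th is 26/(26-k).
E[T] = 26/26 + 26/25 + 26/24 + ... + 26/2 + 26/1 = 26·H_{26}.
H_{26} = 3.854, so E[T] = 100.215.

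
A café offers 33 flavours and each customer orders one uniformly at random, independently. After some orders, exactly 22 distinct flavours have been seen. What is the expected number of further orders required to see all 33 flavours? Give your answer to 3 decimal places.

99.656

From k distinct to k+1 distinct takes on average 33/(33-k) orders.
Sum over k = 22,...,32: E = 33/11 + 33/10 + 33/9 + ... + 33/2 + 33/1 = 99.6560.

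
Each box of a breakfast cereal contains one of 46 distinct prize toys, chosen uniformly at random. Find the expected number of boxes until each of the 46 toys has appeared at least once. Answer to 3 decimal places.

203.168

After k distinct toys have appeared, the next box gives a new one with probability (46-k)/46, so the expected wait for the (k+1)-th is 46/(46-k).
E[T] = 46/46 + 46/45 + 46/44 + ... + 46/2 + 46/1 = 46·H_{46}.
H_{46} = 4.4167, so E[T] = 203.1676.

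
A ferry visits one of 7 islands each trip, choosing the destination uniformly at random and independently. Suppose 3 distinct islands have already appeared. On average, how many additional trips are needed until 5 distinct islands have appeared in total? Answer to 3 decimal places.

4.083

With k distinct islands already seen, the next new one takes an expected 7/(7-k) trips.
Sum over k = 3,...,4: E = 7/4 + 7/3 = 4.0833.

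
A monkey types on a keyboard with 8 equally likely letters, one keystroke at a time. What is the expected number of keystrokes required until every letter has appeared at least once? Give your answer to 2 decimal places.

21.74

Split into phases: going from k distinct to k+1 distinct takes on average 8/(8-k) keystrokes.
E[T] = 8/8 + 8/7 + 8/6 + ... + 8/2 + 8/1 = 8·H_{8}.
H_{8} = 2.718, so E[T] = 21.743.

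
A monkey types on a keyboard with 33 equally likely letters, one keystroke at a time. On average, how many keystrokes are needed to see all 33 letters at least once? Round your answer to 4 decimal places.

The wait to go from k to k+1 distinct letters is geometric with mean 33/(33-k).
E[T] = 33/33 + 33/32 + 33/31 + ... + 33/2 + 33/1 = 33·H_{33}.
H_{33} = 4.08880, so E[T] = 134.93034.

134.9303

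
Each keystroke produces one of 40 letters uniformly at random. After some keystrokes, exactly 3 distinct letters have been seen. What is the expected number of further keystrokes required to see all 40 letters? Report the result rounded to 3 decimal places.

With k distinct letters already seen, the next new one takes an expected 40/(40-k) keystrokes.
Sum over k = 3,...,39: E = 40/37 + 40/36 + 40/35 + ... + 40/2 + 40/1 = 168.0634.

168.063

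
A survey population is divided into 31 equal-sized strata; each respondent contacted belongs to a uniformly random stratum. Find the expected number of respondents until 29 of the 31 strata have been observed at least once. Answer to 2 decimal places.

With k distinct strata already seen, the next new one arrives after an expected 31/(31-k) respondents.
Sum over k = 0,...,28: E = 31/31 + 31/30 + 31/29 + ... + 31/4 + 31/3 = 78.345.

78.34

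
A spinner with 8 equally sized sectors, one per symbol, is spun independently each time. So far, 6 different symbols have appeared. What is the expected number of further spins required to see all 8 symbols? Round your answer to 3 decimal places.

With k distinct symbols already seen, the next new one takes an expected 8/(8-k) spins.
Sum over k = 6,...,7: E = 8/2 + 8/1 = 12.0000.

12.000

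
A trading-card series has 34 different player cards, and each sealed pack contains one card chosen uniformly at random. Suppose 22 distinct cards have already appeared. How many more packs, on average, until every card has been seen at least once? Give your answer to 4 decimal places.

From k distinct to k+1 distinct takes on average 34/(34-k) packs.
Sum over k = 22,...,33: E = 34/12 + 34/11 + 34/10 + ... + 34/2 + 34/1 = 105.50916.

105.5092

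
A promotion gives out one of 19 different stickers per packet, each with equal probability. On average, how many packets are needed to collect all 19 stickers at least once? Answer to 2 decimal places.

The wait to go from k to k+1 distinct stickers is geometric with mean 19/(19-k).
E[T] = 19/19 + 19/18 + 19/17 + ... + 19/2 + 19/1 = 19·H_{19}.
H_{19} = 3.548, so E[T] = 67.407.

67.41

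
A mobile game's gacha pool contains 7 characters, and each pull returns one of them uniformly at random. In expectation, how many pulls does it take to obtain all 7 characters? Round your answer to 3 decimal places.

After k distinct characters have appeared, the next pull gives a new one with probability (7-k)/7, so the expected wait for the (k+1)-th is 7/(7-k).
E[T] = 7/7 + 7/6 + 7/5 + ... + 7/2 + 7/1 = 7·H_{7}.
H_{7} = 2.5929, so E[T] = 18.1500.

18.150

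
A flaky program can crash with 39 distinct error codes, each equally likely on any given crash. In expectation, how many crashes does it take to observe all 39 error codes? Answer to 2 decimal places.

After k distinct error codes have appeared, the next crash gives a new one with probability (39-k)/39, so the expected wait for the (k+1)-th is 39/(39-k).
E[T] = 39/39 + 39/38 + 39/37 + ... + 39/2 + 39/1 = 39·H_{39}.
H_{39} = 4.254, so E[T] = 165.888.

165.89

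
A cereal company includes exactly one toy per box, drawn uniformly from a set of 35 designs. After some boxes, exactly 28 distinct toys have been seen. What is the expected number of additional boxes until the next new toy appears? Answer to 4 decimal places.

The number of boxes until the next new toy is geometric with success probability 7/35, so its mean is 35/7.
E = 35/7 = 5.00000.

5.0000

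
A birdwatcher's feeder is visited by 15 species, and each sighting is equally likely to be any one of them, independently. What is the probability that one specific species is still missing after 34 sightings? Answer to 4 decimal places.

0.0958

Each sighting misses the fixed species with probability (15-1)/15 = 14/15, independently.
P(still missing after 34) = (14/15)^34 = 0.09577.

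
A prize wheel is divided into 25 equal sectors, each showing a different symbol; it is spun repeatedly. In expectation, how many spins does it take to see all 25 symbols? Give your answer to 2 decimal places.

95.40

After k distinct symbols have appeared, the next spin gives a new one with probability (25-k)/25, so the expected wait for the (k+1)-th is 25/(25-k).
E[T] = 25/25 + 25/24 + 25/23 + ... + 25/2 + 25/1 = 25·H_{25}.
H_{25} = 3.816, so E[T] = 95.399.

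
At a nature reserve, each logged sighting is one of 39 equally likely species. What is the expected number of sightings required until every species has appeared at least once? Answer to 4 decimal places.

After k distinct species have appeared, the next sighting gives a new one with probability (39-k)/39, so the expected wait for the (k+1)-th is 39/(39-k).
E[T] = 39/39 + 39/38 + 39/37 + ... + 39/2 + 39/1 = 39·H_{39}.
H_{39} = 4.25354, so E[T] = 165.88818.

165.8882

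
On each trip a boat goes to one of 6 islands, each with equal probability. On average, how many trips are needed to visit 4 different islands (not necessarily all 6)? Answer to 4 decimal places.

5.7000

With k distinct islands already seen, the next new one arrives after an expected 6/(6-k) trips.
Sum over k = 0,...,3: E = 6/6 + 6/5 + 6/4 + 6/3 = 5.70000.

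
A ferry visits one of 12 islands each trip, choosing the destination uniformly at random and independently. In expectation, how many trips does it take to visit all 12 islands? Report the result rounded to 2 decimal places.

Split into phases: going from k distinct to k+1 distinct takes on average 12/(12-k) trips.
E[T] = 12/12 + 12/11 + 12/10 + ... + 12/2 + 12/1 = 12·H_{12}.
H_{12} = 3.103, so E[T] = 37.239.

37.24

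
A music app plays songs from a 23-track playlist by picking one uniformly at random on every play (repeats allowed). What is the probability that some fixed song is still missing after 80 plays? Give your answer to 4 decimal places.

On each play the fixed song fails to appear with probability 22/23.
P(still missing after 80) = (22/23)^80 = 0.02855.

0.0285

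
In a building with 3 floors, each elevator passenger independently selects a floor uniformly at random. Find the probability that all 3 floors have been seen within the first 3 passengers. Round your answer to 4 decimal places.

Let A_i be the event that floor i is missing after 3 passengers. By inclusion–exclusion on the A_i,
P(all seen) = Σ_{j=0}^{3} (-1)^j C(3,j)((3-j)/3)^3
= 1.00000 - 0.88889 + 0.11111 - 0.00000
= 0.22222.

0.2222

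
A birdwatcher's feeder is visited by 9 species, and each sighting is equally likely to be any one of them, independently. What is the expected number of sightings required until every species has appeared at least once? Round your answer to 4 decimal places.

Split into phases: going from k distinct to k+1 distinct takes on average 9/(9-k) sightings.
E[T] = 9/9 + 9/8 + 9/7 + ... + 9/2 + 9/1 = 9·H_{9}.
H_{9} = 2.82897, so E[T] = 25.46071.

25.4607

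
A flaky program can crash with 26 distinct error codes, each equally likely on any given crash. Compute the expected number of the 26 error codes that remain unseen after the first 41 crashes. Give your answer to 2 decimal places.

For each error code, P(unseen after 41) = (25/26)^41 = 0.200.
By linearity of expectation, E[unseen] = 26·(25/26)^41 = 5.207.

5.21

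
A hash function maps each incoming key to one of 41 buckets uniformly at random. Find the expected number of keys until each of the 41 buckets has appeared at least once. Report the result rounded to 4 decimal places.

176.4203

After k distinct buckets have appeared, the next key gives a new one with probability (41-k)/41, so the expected wait for the (k+1)-th is 41/(41-k).
E[T] = 41/41 + 41/40 + 41/39 + ... + 41/2 + 41/1 = 41·H_{41}.
H_{41} = 4.30293, so E[T] = 176.42026.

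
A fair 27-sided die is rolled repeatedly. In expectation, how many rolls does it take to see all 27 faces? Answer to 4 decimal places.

Split into phases: going from k distinct to k+1 distinct takes on average 27/(27-k) rolls.
E[T] = 27/27 + 27/26 + 27/25 + ... + 27/2 + 27/1 = 27·H_{27}.
H_{27} = 3.89146, so E[T] = 105.06933.

105.0693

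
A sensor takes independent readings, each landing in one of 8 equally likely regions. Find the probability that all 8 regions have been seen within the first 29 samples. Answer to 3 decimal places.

By inclusion–exclusion over which regions are missing,
P(all seen) = Σ_{j=0}^{8} (-1)^j C(8,j)((8-j)/8)^29
= 1.0000 - 0.1665 + 0.0067 - 0.0001 + 0.0000 - 0.0000 + 0.0000 - 0.0000 + 0.0000
= 0.8401.

0.840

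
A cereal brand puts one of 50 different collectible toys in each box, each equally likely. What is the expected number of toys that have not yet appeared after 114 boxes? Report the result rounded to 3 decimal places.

For each toy, P(unseen after 114) = (49/50)^114 = 0.0999.
By linearity of expectation, E[unseen] = 50·(49/50)^114 = 4.9974.

4.997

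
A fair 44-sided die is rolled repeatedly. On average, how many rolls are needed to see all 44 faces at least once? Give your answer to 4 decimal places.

The wait to go from k to k+1 distinct faces is geometric with mean 44/(44-k).
E[T] = 44/44 + 44/43 + 44/42 + ... + 44/2 + 44/1 = 44·H_{44}.
H_{44} = 4.37273, so E[T] = 192.39994.

192.3999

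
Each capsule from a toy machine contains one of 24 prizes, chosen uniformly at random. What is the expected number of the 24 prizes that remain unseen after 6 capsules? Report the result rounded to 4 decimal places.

For each prize, P(unseen after 6) = (23/24)^6 = 0.77464.
By linearity of expectation, E[unseen] = 24·(23/24)^6 = 18.59134.

18.5913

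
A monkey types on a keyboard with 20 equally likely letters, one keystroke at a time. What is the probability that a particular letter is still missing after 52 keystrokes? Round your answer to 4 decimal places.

Each keystroke misses the fixed letter with probability (20-1)/20 = 19/20, independently.
P(still missing after 52) = (19/20)^52 = 0.06944.

0.0694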